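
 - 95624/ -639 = 149+413/639 = 149.65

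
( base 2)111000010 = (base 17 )198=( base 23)jd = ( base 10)450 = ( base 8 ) 702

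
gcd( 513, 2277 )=9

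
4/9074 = 2/4537 = 0.00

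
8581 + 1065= 9646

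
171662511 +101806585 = 273469096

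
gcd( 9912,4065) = 3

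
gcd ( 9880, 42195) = 5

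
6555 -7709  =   - 1154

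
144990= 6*24165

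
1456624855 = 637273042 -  - 819351813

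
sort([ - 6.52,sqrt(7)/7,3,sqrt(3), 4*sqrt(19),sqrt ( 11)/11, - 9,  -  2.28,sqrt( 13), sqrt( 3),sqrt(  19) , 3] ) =[ - 9, - 6.52, - 2.28,sqrt (11 )/11, sqrt(7 )/7,sqrt(3 ),sqrt(3),  3, 3,  sqrt(13 ),sqrt( 19 ), 4*sqrt(19) ]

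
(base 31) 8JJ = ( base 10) 8296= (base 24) E9G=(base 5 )231141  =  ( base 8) 20150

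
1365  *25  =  34125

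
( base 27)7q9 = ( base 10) 5814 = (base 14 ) 2194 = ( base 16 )16B6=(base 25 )97e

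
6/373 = 6/373 =0.02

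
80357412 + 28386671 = 108744083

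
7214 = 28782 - 21568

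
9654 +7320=16974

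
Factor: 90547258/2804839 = 2^1*691^1 * 65519^1*2804839^( -1)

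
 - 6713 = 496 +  - 7209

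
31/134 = 31/134 = 0.23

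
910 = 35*26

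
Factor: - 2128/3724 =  - 2^2*7^( - 1 ) = -4/7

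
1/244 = 1/244 = 0.00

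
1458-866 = 592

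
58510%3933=3448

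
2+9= 11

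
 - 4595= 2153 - 6748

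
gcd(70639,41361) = 1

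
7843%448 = 227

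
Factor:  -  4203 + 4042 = -7^1*23^1= -161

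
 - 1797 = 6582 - 8379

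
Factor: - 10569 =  - 3^1*13^1*271^1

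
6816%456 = 432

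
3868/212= 967/53 = 18.25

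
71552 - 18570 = 52982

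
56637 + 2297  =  58934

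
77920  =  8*9740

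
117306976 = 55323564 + 61983412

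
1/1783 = 1/1783=0.00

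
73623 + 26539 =100162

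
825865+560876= 1386741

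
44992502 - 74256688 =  - 29264186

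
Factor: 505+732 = 1237 = 1237^1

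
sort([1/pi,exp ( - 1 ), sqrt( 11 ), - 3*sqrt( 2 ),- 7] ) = [ - 7, - 3*sqrt( 2), 1/pi,exp( - 1),sqrt(11)] 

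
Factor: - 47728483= - 11^1*37^1*117269^1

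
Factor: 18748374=2^1*3^1*3124729^1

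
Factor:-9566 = -2^1* 4783^1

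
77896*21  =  1635816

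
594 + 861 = 1455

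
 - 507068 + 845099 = 338031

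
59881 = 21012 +38869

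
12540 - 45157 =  - 32617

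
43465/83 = 523 + 56/83 = 523.67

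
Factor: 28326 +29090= 2^3*7177^1 = 57416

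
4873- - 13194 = 18067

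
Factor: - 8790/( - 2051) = 2^1*3^1* 5^1*7^(-1 ) = 30/7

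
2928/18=162 + 2/3 =162.67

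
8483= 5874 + 2609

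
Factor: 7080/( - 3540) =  - 2^1 = - 2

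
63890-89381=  - 25491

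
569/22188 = 569/22188 =0.03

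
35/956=35/956 = 0.04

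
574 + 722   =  1296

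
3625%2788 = 837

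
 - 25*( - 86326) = 2158150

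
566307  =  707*801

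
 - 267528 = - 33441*8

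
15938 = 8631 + 7307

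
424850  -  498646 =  -73796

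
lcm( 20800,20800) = 20800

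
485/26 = 485/26 = 18.65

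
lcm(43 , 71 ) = 3053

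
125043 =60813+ 64230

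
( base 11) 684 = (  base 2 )1100110010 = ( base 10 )818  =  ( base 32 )PI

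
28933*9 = 260397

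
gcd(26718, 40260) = 366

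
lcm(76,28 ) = 532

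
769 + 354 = 1123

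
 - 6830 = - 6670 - 160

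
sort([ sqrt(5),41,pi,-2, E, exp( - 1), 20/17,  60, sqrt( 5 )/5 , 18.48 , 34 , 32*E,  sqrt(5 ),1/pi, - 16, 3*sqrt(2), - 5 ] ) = [ -16, - 5, - 2,  1/pi,exp( - 1),sqrt( 5 )/5,20/17,sqrt (5 ), sqrt(5),E, pi,3*sqrt( 2), 18.48,34,  41,60, 32 * E ]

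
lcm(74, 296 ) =296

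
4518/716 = 6 + 111/358 = 6.31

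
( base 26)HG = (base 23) JL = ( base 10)458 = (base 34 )DG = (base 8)712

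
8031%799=41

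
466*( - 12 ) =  - 5592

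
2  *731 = 1462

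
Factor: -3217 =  - 3217^1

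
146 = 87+59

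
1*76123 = 76123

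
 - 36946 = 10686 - 47632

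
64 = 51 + 13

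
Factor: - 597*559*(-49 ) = 16352427 = 3^1*7^2* 13^1 * 43^1 * 199^1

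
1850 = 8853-7003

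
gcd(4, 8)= 4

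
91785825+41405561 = 133191386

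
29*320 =9280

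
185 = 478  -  293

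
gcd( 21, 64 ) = 1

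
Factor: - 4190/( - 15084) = 5/18 = 2^( - 1) * 3^( - 2 )*5^1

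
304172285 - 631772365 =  - 327600080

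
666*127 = 84582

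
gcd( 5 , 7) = 1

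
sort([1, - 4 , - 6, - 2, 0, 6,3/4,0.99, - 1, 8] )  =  [ - 6, - 4 , - 2 , - 1,  0, 3/4 , 0.99,1, 6,8] 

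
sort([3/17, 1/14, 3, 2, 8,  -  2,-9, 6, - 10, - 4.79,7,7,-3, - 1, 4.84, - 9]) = [ -10, - 9,- 9,- 4.79,-3, - 2, - 1, 1/14, 3/17,2,  3,  4.84, 6,7, 7,  8]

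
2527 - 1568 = 959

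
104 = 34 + 70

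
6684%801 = 276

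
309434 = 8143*38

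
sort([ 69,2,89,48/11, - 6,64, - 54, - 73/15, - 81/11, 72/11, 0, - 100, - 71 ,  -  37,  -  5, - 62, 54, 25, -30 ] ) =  [  -  100, - 71,-62,  -  54,-37, - 30, - 81/11, - 6,-5, - 73/15, 0,2,48/11,72/11,25,54,64,69, 89]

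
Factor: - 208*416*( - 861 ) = 74500608 = 2^9*3^1*7^1*13^2*41^1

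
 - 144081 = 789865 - 933946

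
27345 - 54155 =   -  26810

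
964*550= 530200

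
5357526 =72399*74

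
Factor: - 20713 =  - 7^1*11^1*269^1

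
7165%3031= 1103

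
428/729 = 428/729 = 0.59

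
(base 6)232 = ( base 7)161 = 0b1011100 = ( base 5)332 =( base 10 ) 92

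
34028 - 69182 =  - 35154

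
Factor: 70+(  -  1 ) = 3^1*23^1 = 69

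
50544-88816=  - 38272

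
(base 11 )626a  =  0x2070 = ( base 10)8304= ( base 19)1401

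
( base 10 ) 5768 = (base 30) 6c8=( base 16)1688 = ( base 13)2819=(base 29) 6oq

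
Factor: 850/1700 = 2^ ( - 1)= 1/2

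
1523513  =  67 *22739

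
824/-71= - 12 + 28/71=- 11.61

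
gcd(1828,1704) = 4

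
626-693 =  - 67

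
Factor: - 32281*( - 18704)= 603783824 = 2^4*7^1*19^1 * 167^1 * 1699^1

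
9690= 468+9222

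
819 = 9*91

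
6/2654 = 3/1327 = 0.00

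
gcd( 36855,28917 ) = 567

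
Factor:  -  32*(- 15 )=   480 =2^5*3^1*5^1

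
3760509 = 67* 56127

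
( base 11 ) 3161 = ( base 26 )64l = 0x1055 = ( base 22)8e1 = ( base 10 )4181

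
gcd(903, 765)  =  3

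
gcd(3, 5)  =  1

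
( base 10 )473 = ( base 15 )218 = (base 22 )LB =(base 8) 731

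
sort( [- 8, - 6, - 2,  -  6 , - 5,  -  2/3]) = [ - 8, -6,  -  6  ,- 5,  -  2, - 2/3 ] 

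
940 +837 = 1777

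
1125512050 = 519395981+606116069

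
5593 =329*17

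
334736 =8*41842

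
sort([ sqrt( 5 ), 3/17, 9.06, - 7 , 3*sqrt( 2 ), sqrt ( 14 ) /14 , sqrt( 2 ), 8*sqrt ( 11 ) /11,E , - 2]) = [ - 7, - 2 , 3/17, sqrt( 14)/14,sqrt( 2), sqrt ( 5), 8*sqrt(11)/11, E , 3*sqrt( 2), 9.06 ]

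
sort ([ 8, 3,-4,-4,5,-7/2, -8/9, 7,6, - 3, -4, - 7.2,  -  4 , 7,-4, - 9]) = [ - 9, - 7.2,-4, - 4, - 4,-4,  -  4,-7/2, - 3,  -  8/9, 3,5, 6  ,  7, 7, 8]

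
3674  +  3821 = 7495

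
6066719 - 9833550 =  - 3766831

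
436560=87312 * 5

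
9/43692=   3/14564 = 0.00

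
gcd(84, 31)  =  1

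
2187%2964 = 2187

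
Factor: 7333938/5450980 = 3666969/2725490 = 2^(-1 )*3^2*5^( - 1 )*211^1 * 1931^1* 272549^( - 1 ) 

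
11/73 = 11/73 = 0.15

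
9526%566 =470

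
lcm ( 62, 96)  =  2976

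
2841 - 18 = 2823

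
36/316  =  9/79 = 0.11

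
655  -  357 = 298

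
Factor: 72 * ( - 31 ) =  - 2^3 * 3^2*31^1 = - 2232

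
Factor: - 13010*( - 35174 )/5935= 91522748/1187 = 2^2*43^1 *409^1*1187^(  -  1 )* 1301^1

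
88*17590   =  1547920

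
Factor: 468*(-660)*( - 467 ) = 144246960 = 2^4*3^3 * 5^1*11^1*13^1 * 467^1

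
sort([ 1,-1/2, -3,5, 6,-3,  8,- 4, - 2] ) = [  -  4, -3, - 3, - 2, - 1/2,  1, 5, 6, 8]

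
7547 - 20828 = -13281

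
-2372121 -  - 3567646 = 1195525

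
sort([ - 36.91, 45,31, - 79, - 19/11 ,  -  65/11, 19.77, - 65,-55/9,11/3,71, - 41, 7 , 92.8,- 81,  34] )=[-81,  -  79,-65, - 41, - 36.91, - 55/9,  -  65/11, - 19/11 , 11/3 , 7, 19.77,31 , 34,45,71, 92.8] 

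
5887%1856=319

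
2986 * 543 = 1621398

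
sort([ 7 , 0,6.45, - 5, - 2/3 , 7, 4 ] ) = [ - 5, - 2/3,0,4, 6.45,7,7]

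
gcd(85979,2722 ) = 1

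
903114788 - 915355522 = - 12240734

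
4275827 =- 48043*( - 89 ) 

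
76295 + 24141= 100436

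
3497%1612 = 273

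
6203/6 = 1033 + 5/6 = 1033.83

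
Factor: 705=3^1*5^1*47^1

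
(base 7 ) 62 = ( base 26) 1i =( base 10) 44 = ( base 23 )1l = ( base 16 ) 2C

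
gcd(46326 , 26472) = 6618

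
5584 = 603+4981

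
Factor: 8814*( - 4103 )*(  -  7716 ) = 279040204872 = 2^3 * 3^2 * 11^1*13^1*113^1*373^1*643^1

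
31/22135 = 31/22135 = 0.00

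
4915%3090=1825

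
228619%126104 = 102515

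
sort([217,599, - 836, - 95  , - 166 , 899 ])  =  [ - 836,-166 ,- 95,217,599, 899] 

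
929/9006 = 929/9006 =0.10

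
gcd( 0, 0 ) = 0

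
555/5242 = 555/5242 =0.11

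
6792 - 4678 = 2114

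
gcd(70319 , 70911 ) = 1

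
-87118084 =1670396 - 88788480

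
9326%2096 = 942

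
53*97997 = 5193841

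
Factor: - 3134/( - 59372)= 2^(-1 )*1567^1*14843^( -1) = 1567/29686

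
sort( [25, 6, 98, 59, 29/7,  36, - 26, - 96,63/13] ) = [ - 96, - 26, 29/7,63/13,6, 25,36, 59, 98 ] 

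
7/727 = 7/727 =0.01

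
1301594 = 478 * 2723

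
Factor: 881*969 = 853689 = 3^1*17^1*19^1*881^1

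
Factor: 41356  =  2^2*7^2*211^1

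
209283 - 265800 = - 56517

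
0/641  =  0 =0.00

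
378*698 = 263844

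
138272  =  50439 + 87833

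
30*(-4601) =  -138030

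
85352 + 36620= 121972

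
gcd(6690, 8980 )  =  10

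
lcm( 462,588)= 6468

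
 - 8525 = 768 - 9293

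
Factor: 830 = 2^1*5^1*83^1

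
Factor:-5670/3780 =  - 2^( - 1 )*3^1=- 3/2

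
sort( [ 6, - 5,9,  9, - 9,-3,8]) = [ - 9,  -  5 , - 3,6,  8,9,9 ] 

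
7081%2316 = 133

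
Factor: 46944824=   2^3*5868103^1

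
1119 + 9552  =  10671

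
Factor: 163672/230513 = 2^3*41^1*59^(-1)*499^1 * 3907^( - 1) 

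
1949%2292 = 1949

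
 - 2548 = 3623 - 6171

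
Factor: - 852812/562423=-2^2 * 173^ ( - 1) * 3251^( - 1)*213203^1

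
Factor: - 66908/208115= - 172/535 = - 2^2*5^( - 1 )*43^1*107^( -1) 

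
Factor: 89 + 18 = 107  =  107^1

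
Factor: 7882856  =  2^3 * 233^1*4229^1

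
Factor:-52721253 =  - 3^3*13^1  *150203^1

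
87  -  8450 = - 8363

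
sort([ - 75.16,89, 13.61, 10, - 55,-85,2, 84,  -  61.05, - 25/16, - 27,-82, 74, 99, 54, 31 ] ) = [ - 85, - 82 , - 75.16,-61.05, - 55 , - 27,-25/16, 2, 10, 13.61, 31, 54,74, 84,89,99 ]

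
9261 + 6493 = 15754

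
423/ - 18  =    -  24+1/2 = -23.50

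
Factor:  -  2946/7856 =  - 2^( - 3)*3^1  =  - 3/8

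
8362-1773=6589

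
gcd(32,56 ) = 8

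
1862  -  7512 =-5650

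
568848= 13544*42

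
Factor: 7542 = 2^1*3^2 * 419^1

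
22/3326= 11/1663=0.01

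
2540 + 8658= 11198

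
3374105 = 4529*745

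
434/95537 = 434/95537 =0.00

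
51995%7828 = 5027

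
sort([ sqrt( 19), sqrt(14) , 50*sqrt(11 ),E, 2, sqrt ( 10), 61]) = [2, E,sqrt(10),sqrt( 14),sqrt(19 ),61,50*sqrt( 11)]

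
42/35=1+1/5 = 1.20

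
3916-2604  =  1312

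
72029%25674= 20681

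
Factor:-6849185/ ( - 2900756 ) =2^( - 2 )*5^1 * 7^1*195691^1 * 725189^( - 1)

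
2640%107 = 72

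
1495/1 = 1495   =  1495.00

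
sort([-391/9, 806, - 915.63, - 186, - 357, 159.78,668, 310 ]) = [-915.63, - 357, - 186, - 391/9 , 159.78 , 310, 668, 806] 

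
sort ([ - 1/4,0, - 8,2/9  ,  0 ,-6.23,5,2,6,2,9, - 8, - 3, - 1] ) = [ - 8, - 8, - 6.23, - 3, - 1, - 1/4,0,0,2/9,2,2 , 5,6 , 9]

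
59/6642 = 59/6642 = 0.01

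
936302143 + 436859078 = 1373161221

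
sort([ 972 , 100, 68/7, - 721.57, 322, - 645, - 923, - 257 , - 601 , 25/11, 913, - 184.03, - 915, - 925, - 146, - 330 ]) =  [ - 925,  -  923, - 915, - 721.57, - 645 , - 601, - 330, - 257, - 184.03, - 146,  25/11, 68/7, 100, 322, 913, 972] 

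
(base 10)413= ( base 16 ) 19d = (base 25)gd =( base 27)F8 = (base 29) e7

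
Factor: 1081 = 23^1 * 47^1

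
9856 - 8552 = 1304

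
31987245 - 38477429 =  - 6490184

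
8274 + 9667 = 17941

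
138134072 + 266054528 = 404188600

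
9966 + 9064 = 19030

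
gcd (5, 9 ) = 1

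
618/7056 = 103/1176 = 0.09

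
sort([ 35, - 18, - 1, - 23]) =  [ - 23, - 18,- 1, 35 ]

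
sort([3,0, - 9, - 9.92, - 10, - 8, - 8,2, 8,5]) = [ - 10, - 9.92,  -  9, - 8,- 8,0,2, 3,5,8 ] 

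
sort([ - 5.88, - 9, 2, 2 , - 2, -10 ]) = [-10,  -  9,-5.88,- 2,2,2 ]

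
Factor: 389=389^1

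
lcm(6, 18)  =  18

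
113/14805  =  113/14805=0.01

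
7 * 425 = 2975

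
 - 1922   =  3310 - 5232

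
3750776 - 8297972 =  - 4547196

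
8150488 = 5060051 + 3090437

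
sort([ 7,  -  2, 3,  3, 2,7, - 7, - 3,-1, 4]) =[-7, - 3, - 2, -1, 2  ,  3,3,4, 7, 7 ]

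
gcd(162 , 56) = 2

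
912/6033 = 304/2011 = 0.15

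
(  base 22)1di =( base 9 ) 1065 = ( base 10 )788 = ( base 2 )1100010100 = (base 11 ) 657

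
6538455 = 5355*1221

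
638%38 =30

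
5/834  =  5/834 = 0.01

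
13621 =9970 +3651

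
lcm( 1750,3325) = 33250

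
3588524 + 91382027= 94970551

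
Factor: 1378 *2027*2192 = 6122707552 = 2^5*13^1 * 53^1*137^1*2027^1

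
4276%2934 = 1342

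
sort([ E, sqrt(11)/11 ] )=[sqrt( 11 )/11 , E ] 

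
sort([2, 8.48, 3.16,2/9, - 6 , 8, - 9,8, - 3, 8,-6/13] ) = [ - 9, - 6, - 3,-6/13, 2/9, 2,  3.16, 8, 8, 8, 8.48 ]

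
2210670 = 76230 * 29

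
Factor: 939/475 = 3^1*5^( - 2)*19^( - 1)*313^1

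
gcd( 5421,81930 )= 3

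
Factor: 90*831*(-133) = -2^1*3^3*5^1*7^1*19^1*277^1 =-  9947070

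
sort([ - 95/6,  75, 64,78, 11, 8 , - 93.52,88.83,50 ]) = [ - 93.52, - 95/6,8,  11,  50, 64, 75,78,88.83]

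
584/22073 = 584/22073 = 0.03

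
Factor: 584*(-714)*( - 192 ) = 2^10*3^2*7^1 * 17^1 * 73^1 =80059392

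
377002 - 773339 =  - 396337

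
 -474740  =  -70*6782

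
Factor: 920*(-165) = -2^3* 3^1*5^2*11^1*23^1 = -151800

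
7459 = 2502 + 4957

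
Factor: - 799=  - 17^1*47^1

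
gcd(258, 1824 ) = 6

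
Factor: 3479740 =2^2 * 5^1 * 11^1 *15817^1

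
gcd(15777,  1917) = 9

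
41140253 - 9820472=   31319781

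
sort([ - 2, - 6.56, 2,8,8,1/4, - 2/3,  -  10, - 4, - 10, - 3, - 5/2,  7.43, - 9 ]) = [ - 10, - 10, - 9, - 6.56,- 4, - 3,-5/2, - 2,-2/3, 1/4, 2,7.43,8, 8]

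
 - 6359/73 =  - 88+65/73 = - 87.11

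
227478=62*3669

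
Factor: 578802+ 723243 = 1302045 = 3^1*5^1* 61^1*1423^1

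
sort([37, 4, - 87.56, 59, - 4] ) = [-87.56, - 4,  4, 37, 59 ] 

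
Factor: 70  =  2^1*5^1*7^1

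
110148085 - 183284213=-73136128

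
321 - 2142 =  - 1821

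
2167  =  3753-1586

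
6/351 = 2/117 = 0.02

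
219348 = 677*324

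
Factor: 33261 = 3^1*11087^1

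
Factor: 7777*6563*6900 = 2^2*3^1*5^2*7^1 * 11^1*23^1*101^1 * 6563^1 = 352179111900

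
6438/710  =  9 + 24/355 = 9.07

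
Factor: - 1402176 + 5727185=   13^1*443^1*751^1 =4325009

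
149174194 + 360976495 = 510150689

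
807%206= 189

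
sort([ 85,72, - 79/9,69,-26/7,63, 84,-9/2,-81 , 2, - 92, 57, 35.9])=[ - 92, - 81  ,-79/9,-9/2, - 26/7, 2,35.9, 57,  63, 69,72,84, 85]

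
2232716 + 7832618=10065334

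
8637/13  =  664 + 5/13= 664.38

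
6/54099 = 2/18033 = 0.00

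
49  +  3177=3226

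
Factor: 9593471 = 37^1 * 251^1* 1033^1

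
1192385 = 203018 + 989367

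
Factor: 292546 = 2^1*146273^1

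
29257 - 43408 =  - 14151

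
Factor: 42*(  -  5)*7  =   - 2^1*3^1*5^1*7^2 = -1470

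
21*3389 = 71169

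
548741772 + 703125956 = 1251867728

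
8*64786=518288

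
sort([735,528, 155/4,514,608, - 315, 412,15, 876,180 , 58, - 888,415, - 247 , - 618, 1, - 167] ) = [ - 888, - 618, - 315, - 247, - 167,  1,15, 155/4,58,180, 412, 415,514, 528,608, 735,876]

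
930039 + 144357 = 1074396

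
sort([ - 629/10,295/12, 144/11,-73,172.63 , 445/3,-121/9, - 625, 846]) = [ - 625, - 73, - 629/10,-121/9,144/11,295/12,  445/3, 172.63,846] 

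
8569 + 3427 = 11996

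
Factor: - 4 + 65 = 61^1 = 61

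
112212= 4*28053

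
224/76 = 2  +  18/19 = 2.95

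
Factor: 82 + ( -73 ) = 3^2 = 9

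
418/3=139 + 1/3 = 139.33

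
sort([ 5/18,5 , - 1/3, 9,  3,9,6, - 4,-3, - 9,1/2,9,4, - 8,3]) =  [ - 9, - 8, - 4, - 3, - 1/3 , 5/18, 1/2,3, 3 , 4,5, 6,9, 9, 9]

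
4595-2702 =1893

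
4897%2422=53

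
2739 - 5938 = -3199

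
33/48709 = 33/48709= 0.00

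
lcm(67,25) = 1675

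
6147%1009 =93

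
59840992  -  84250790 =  -24409798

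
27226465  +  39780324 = 67006789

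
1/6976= 1/6976 = 0.00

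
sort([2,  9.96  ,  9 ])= [ 2, 9 , 9.96]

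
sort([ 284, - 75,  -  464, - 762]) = [ - 762,-464,-75,284]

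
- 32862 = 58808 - 91670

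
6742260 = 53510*126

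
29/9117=29/9117 = 0.00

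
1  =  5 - 4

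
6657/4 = 6657/4= 1664.25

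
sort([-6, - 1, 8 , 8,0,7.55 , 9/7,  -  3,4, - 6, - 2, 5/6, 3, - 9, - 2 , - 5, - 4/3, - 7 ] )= [ - 9, - 7, - 6, - 6, - 5 , - 3, - 2, - 2,  -  4/3, - 1 , 0,5/6,9/7, 3 , 4,7.55, 8,8]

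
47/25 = 47/25= 1.88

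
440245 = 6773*65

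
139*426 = 59214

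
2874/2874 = 1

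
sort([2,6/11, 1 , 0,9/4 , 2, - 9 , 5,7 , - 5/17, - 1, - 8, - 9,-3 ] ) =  [ - 9, - 9, - 8,  -  3, - 1, - 5/17, 0,6/11, 1,2, 2,9/4,5, 7]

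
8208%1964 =352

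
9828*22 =216216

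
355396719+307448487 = 662845206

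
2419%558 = 187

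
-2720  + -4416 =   -  7136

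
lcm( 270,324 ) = 1620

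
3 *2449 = 7347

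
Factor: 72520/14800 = 49/10 = 2^( - 1)*5^( - 1)*7^2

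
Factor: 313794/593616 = 351/664 = 2^( - 3) * 3^3*13^1*83^( - 1) 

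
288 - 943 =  - 655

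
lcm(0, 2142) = 0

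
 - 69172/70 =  - 34586/35 = - 988.17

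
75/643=75/643 =0.12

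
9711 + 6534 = 16245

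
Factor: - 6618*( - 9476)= 2^3*3^1*23^1*103^1*1103^1 = 62712168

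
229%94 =41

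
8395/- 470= - 18 + 13/94 =- 17.86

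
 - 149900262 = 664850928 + -814751190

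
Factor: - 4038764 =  -2^2*71^1*14221^1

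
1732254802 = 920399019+811855783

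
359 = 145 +214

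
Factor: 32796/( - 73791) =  - 2^2*3^(-2) =- 4/9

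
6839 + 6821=13660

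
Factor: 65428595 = 5^1*1151^1*11369^1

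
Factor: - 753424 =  - 2^4  *  7^2* 31^2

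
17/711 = 17/711= 0.02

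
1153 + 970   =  2123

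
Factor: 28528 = 2^4*1783^1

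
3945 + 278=4223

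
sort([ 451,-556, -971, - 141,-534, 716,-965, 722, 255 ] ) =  [ -971, - 965,-556, - 534,-141, 255, 451, 716, 722]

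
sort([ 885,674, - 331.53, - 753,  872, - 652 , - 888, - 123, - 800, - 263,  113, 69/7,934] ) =[ - 888, - 800, - 753, - 652, - 331.53,  -  263, - 123,  69/7, 113,674,872,  885,  934] 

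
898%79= 29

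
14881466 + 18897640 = 33779106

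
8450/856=4225/428 =9.87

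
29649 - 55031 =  - 25382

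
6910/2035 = 1382/407 = 3.40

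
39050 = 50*781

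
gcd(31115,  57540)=35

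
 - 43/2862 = - 1 + 2819/2862 = - 0.02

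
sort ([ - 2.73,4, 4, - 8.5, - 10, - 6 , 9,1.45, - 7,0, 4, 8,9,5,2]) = [ - 10, - 8.5, - 7, - 6, - 2.73,0,1.45,2, 4,4,4,5,8,9,9]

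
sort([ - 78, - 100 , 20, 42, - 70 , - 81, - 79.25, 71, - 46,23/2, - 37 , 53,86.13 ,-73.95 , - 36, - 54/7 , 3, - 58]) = [ - 100,-81,-79.25, - 78, - 73.95, - 70 , - 58, - 46, - 37, - 36, - 54/7 , 3 , 23/2,20,  42 , 53, 71,  86.13]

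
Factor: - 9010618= - 2^1 * 23^1*195883^1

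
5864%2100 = 1664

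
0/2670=0 = 0.00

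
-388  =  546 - 934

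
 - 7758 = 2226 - 9984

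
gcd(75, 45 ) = 15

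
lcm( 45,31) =1395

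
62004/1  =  62004 = 62004.00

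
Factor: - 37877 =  - 7^2 * 773^1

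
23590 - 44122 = - 20532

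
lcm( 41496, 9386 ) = 788424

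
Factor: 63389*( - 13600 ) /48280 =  - 2^2*5^1*71^( - 1 )*63389^1 = - 1267780/71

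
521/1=521 = 521.00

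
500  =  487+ 13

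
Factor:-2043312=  -2^4*3^1*42569^1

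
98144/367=98144/367=   267.42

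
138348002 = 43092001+95256001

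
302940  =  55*5508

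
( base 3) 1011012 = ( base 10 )842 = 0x34a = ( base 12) 5A2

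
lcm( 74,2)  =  74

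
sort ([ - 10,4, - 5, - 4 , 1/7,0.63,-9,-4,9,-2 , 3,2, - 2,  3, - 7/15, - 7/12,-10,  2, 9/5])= [ - 10, - 10, - 9 , - 5,-4 , -4, - 2, - 2, - 7/12, - 7/15,1/7,  0.63, 9/5,  2, 2 , 3,3,4 , 9 ]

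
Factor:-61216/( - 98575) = 2^5 * 5^(-2 )*1913^1*3943^( - 1) 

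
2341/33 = 2341/33 =70.94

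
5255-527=4728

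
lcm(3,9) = 9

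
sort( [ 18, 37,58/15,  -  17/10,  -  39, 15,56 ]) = [ - 39, - 17/10,58/15,15,18, 37,56 ]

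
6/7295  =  6/7295 = 0.00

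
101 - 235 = -134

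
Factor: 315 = 3^2*5^1*7^1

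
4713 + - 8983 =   -  4270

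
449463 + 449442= 898905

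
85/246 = 85/246= 0.35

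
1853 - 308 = 1545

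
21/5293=21/5293 = 0.00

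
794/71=11+13/71 =11.18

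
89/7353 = 89/7353 = 0.01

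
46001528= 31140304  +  14861224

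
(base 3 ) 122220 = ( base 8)743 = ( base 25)J8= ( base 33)EL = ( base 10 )483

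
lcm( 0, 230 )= 0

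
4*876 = 3504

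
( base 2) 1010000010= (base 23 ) 14L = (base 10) 642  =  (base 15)2CC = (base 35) IC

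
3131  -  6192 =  - 3061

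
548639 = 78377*7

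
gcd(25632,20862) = 18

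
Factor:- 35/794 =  - 2^( - 1)*5^1*7^1*397^( - 1 )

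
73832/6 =36916/3= 12305.33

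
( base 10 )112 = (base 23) 4k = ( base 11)A2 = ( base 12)94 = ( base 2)1110000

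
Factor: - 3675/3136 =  - 2^( - 6) * 3^1*5^2 =- 75/64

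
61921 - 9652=52269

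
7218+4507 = 11725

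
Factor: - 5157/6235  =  -3^3*5^(-1)*29^( - 1)*43^( - 1)*191^1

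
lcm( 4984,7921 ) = 443576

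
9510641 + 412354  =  9922995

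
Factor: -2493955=-5^1*498791^1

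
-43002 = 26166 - 69168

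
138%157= 138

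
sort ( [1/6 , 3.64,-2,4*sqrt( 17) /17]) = [ - 2,1/6,4 * sqrt ( 17) /17, 3.64]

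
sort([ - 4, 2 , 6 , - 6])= [ - 6, - 4,2, 6 ] 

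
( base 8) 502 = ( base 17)11g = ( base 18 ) HG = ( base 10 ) 322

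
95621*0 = 0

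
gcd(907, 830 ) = 1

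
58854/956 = 61 + 269/478 = 61.56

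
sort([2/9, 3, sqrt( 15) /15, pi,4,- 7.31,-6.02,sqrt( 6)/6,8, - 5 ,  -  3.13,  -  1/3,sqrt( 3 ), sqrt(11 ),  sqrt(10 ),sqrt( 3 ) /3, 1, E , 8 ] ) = [  -  7.31, - 6.02, - 5, - 3.13, - 1/3, 2/9,sqrt(15)/15,sqrt( 6 )/6,sqrt(3 )/3,1,sqrt( 3 ),E,3, pi,sqrt(10 ), sqrt( 11 ), 4, 8,8]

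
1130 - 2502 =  - 1372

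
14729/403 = 1133/31 = 36.55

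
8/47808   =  1/5976 = 0.00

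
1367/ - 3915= - 1367/3915  =  - 0.35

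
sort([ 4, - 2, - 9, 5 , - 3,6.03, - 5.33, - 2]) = [ - 9 , - 5.33, - 3, - 2, - 2, 4,5, 6.03 ] 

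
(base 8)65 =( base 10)53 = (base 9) 58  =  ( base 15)38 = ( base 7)104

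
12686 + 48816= 61502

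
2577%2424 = 153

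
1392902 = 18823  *74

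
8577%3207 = 2163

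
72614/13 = 5585 + 9/13 = 5585.69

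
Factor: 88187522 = 2^1 *44093761^1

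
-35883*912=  - 32725296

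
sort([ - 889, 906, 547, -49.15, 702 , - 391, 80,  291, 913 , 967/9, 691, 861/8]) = [ - 889, - 391, - 49.15  ,  80,967/9,861/8,291, 547 , 691,702, 906,913]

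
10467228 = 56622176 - 46154948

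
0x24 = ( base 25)1b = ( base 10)36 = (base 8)44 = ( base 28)18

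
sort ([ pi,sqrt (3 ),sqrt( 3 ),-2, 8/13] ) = [- 2,8/13, sqrt( 3 ),  sqrt( 3 ),pi]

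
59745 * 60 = 3584700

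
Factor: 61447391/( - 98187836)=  - 2^( - 2 ) *79^( - 1)*2417^1 * 25423^1*310721^( - 1) 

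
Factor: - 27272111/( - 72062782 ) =2^( - 1 )*11^(-1)*19^( - 1)*2311^1*11801^1*172399^( - 1)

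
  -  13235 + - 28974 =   -  42209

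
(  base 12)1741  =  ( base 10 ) 2785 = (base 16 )ae1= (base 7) 11056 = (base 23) 562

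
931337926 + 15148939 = 946486865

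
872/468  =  218/117  =  1.86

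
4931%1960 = 1011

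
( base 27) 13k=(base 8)1476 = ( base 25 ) 185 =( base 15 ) 3A5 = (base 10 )830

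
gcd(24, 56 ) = 8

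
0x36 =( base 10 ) 54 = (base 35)1j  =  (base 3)2000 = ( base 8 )66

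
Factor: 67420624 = 2^4*421^1 *10009^1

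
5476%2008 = 1460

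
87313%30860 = 25593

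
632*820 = 518240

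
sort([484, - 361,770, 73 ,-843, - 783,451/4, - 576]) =[ - 843, - 783, - 576,-361, 73,  451/4, 484,770 ] 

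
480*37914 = 18198720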